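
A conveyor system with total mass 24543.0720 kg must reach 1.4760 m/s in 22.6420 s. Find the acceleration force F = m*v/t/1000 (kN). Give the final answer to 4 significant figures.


F = 24543.0720 * 1.4760 / 22.6420 / 1000
F = 1.600 kN


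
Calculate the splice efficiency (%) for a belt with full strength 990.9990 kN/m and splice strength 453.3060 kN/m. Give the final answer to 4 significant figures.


Eff = 453.3060 / 990.9990 * 100
Eff = 45.74 %


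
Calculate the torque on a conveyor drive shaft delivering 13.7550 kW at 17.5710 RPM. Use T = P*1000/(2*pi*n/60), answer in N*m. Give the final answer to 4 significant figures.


omega = 2*pi*17.5710/60 = 1.84003 rad/s
T = 13.7550*1000 / 1.84003
T = 7475 N*m


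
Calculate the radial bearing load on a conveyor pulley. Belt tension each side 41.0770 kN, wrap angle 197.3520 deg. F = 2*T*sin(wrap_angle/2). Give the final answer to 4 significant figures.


F = 2 * 41.0770 * sin(197.3520/2 deg)
F = 81.21 kN


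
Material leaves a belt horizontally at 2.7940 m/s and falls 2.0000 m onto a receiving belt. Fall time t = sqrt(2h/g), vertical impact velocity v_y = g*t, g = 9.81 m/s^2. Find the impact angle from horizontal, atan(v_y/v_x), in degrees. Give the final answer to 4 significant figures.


t = sqrt(2*2.0000/9.81) = 0.638551 s
v_y = 9.81 * 0.638551 = 6.26419 m/s
angle = atan(6.26419 / 2.7940) = 65.96 deg


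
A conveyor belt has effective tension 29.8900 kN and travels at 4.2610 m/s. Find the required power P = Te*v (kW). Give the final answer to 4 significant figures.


P = Te * v = 29.8900 * 4.2610
P = 127.4 kW


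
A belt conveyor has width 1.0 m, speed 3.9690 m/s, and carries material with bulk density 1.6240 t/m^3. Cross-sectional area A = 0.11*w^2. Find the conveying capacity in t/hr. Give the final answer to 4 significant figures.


A = 0.11 * 1.0^2 = 0.11 m^2
C = 0.11 * 3.9690 * 1.6240 * 3600
C = 2552 t/hr


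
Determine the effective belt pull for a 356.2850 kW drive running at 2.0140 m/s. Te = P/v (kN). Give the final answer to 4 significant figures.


Te = P / v = 356.2850 / 2.0140
Te = 176.9 kN


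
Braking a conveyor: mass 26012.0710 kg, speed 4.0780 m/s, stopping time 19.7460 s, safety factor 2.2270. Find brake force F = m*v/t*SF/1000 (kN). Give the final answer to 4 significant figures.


F = 26012.0710 * 4.0780 / 19.7460 * 2.2270 / 1000
F = 11.96 kN


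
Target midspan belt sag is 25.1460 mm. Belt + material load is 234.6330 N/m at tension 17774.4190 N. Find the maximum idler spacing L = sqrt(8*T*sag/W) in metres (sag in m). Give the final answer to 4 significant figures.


sag = 25.1460/1000 = 0.025146 m
L = sqrt(8 * 17774.4190 * 0.025146 / 234.6330)
L = 3.904 m


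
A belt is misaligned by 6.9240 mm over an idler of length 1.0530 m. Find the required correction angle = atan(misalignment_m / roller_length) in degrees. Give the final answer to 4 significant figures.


misalign_m = 6.9240 / 1000 = 0.006924 m
angle = atan(0.006924 / 1.0530)
angle = 0.3767 deg


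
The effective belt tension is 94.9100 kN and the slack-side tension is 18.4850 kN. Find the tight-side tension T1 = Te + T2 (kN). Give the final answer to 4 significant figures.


T1 = Te + T2 = 94.9100 + 18.4850
T1 = 113.4 kN


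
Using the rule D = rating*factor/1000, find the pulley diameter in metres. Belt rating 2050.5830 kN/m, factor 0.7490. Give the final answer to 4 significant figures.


D = 2050.5830 * 0.7490 / 1000
D = 1.536 m


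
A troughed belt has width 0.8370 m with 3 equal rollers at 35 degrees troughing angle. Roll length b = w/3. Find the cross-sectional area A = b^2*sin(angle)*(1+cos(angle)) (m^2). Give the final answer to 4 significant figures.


b = 0.8370/3 = 0.279 m
A = 0.279^2 * sin(35 deg) * (1 + cos(35 deg))
A = 0.08122 m^2


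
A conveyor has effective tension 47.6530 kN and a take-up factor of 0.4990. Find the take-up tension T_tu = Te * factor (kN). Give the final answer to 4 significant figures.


T_tu = 47.6530 * 0.4990
T_tu = 23.78 kN


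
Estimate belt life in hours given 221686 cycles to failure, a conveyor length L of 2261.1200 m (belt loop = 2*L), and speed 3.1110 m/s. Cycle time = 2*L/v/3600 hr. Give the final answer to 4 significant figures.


cycle_time = 2 * 2261.1200 / 3.1110 / 3600 = 0.403786 hr
life = 221686 * 0.403786 = 89510 hours


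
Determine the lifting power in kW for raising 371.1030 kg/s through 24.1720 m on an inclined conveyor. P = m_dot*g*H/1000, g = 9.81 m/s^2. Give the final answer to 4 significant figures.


P = 371.1030 * 9.81 * 24.1720 / 1000
P = 88.00 kW


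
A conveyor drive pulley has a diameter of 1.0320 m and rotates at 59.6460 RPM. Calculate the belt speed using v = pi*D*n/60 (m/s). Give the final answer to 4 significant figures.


v = pi * 1.0320 * 59.6460 / 60
v = 3.223 m/s


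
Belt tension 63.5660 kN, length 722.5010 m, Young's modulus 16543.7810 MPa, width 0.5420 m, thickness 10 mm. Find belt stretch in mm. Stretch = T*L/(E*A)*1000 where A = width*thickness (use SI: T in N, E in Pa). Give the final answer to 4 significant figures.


A = 0.5420 * 0.01 = 0.00542 m^2
Stretch = 63.5660*1000 * 722.5010 / (16543.7810e6 * 0.00542) * 1000
Stretch = 512.2 mm


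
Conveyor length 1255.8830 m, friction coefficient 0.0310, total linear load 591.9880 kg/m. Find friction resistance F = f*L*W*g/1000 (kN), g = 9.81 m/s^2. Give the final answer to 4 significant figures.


F = 0.0310 * 1255.8830 * 591.9880 * 9.81 / 1000
F = 226.1 kN


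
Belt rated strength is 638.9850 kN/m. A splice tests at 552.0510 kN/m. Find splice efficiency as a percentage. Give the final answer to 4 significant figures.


Eff = 552.0510 / 638.9850 * 100
Eff = 86.39 %


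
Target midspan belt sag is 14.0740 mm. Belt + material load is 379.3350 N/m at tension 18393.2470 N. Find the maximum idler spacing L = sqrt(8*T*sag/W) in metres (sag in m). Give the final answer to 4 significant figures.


sag = 14.0740/1000 = 0.014074 m
L = sqrt(8 * 18393.2470 * 0.014074 / 379.3350)
L = 2.337 m


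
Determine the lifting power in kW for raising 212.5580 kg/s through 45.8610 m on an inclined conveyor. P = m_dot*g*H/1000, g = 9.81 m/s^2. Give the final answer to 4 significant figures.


P = 212.5580 * 9.81 * 45.8610 / 1000
P = 95.63 kW


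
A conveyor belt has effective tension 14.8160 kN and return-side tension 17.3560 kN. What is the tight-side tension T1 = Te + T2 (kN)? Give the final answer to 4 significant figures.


T1 = Te + T2 = 14.8160 + 17.3560
T1 = 32.17 kN


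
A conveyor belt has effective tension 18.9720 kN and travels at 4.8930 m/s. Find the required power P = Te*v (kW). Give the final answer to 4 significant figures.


P = Te * v = 18.9720 * 4.8930
P = 92.83 kW


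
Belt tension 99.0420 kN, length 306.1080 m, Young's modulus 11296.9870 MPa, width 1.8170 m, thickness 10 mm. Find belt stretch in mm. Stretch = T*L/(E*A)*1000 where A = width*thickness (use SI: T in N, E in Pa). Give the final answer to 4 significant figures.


A = 1.8170 * 0.01 = 0.01817 m^2
Stretch = 99.0420*1000 * 306.1080 / (11296.9870e6 * 0.01817) * 1000
Stretch = 147.7 mm


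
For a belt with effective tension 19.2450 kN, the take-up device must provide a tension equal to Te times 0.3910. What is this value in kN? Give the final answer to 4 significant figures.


T_tu = 19.2450 * 0.3910
T_tu = 7.525 kN


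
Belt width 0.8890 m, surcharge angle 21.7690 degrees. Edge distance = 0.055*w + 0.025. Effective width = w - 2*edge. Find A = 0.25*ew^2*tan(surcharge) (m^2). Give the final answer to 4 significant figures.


edge = 0.055*0.8890 + 0.025 = 0.073895 m
ew = 0.8890 - 2*0.073895 = 0.74121 m
A = 0.25 * 0.74121^2 * tan(21.7690 deg)
A = 0.05485 m^2


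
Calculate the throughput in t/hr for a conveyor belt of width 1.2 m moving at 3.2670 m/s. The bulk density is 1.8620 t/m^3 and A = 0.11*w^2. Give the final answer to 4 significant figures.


A = 0.11 * 1.2^2 = 0.1584 m^2
C = 0.1584 * 3.2670 * 1.8620 * 3600
C = 3469 t/hr


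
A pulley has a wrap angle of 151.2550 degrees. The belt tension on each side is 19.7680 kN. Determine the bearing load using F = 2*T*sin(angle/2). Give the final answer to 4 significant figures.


F = 2 * 19.7680 * sin(151.2550/2 deg)
F = 38.30 kN


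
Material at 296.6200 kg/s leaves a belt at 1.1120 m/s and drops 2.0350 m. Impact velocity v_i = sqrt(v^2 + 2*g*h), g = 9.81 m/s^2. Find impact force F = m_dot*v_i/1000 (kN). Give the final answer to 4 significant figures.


v_i = sqrt(1.1120^2 + 2*9.81*2.0350) = 6.41586 m/s
F = 296.6200 * 6.41586 / 1000
F = 1.903 kN


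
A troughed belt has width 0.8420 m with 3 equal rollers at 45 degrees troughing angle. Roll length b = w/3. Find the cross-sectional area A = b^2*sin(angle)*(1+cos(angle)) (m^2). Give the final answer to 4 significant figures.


b = 0.8420/3 = 0.280667 m
A = 0.280667^2 * sin(45 deg) * (1 + cos(45 deg))
A = 0.09509 m^2


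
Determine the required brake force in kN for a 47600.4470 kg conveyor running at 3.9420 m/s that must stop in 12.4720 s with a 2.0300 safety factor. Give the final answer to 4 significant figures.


F = 47600.4470 * 3.9420 / 12.4720 * 2.0300 / 1000
F = 30.54 kN


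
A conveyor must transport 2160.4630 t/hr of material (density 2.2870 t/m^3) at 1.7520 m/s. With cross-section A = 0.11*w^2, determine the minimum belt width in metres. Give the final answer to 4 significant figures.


A_req = 2160.4630 / (1.7520 * 2.2870 * 3600) = 0.149777 m^2
w = sqrt(0.149777 / 0.11)
w = 1.167 m


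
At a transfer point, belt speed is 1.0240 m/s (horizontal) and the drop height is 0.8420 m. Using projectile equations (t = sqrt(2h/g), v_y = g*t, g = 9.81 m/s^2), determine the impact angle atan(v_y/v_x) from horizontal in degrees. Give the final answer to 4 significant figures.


t = sqrt(2*0.8420/9.81) = 0.414321 s
v_y = 9.81 * 0.414321 = 4.06449 m/s
angle = atan(4.06449 / 1.0240) = 75.86 deg


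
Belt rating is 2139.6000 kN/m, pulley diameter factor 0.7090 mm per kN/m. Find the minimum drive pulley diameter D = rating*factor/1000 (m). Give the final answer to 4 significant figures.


D = 2139.6000 * 0.7090 / 1000
D = 1.517 m


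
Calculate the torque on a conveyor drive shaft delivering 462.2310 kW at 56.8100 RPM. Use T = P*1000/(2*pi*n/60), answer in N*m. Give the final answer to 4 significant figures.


omega = 2*pi*56.8100/60 = 5.94913 rad/s
T = 462.2310*1000 / 5.94913
T = 77700 N*m


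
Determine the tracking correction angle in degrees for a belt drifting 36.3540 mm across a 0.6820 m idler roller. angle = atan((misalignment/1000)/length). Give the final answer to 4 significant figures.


misalign_m = 36.3540 / 1000 = 0.036354 m
angle = atan(0.036354 / 0.6820)
angle = 3.051 deg


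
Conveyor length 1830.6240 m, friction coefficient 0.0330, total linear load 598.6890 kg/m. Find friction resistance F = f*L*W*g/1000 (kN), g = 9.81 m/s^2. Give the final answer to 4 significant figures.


F = 0.0330 * 1830.6240 * 598.6890 * 9.81 / 1000
F = 354.8 kN


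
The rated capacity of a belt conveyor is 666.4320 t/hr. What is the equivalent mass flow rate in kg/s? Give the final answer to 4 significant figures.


m_dot = 666.4320 * 1000 / 3600
m_dot = 185.1 kg/s


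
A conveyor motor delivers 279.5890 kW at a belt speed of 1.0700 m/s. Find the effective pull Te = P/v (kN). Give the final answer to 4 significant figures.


Te = P / v = 279.5890 / 1.0700
Te = 261.3 kN


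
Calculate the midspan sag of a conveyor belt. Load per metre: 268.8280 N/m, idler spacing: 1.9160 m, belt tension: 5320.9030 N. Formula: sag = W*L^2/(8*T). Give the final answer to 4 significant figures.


sag = 268.8280 * 1.9160^2 / (8 * 5320.9030)
sag = 0.02318 m


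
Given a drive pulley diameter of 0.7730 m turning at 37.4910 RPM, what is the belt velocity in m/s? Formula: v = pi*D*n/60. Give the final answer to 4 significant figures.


v = pi * 0.7730 * 37.4910 / 60
v = 1.517 m/s


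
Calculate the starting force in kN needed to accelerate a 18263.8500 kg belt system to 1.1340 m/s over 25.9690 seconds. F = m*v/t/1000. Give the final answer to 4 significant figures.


F = 18263.8500 * 1.1340 / 25.9690 / 1000
F = 0.7975 kN


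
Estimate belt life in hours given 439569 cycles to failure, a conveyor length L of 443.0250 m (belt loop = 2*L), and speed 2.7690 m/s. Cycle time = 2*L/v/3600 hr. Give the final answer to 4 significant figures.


cycle_time = 2 * 443.0250 / 2.7690 / 3600 = 0.0888859 hr
life = 439569 * 0.0888859 = 39070 hours


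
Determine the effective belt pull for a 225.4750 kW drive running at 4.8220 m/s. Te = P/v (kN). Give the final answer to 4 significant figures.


Te = P / v = 225.4750 / 4.8220
Te = 46.76 kN


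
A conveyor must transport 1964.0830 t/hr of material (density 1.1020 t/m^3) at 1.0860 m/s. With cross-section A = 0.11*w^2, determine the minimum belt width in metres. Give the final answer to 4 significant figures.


A_req = 1964.0830 / (1.0860 * 1.1020 * 3600) = 0.455875 m^2
w = sqrt(0.455875 / 0.11)
w = 2.036 m


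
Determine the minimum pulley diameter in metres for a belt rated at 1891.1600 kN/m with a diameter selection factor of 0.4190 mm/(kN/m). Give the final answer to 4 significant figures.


D = 1891.1600 * 0.4190 / 1000
D = 0.7924 m


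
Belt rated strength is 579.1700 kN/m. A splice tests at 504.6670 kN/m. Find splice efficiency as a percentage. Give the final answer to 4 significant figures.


Eff = 504.6670 / 579.1700 * 100
Eff = 87.14 %


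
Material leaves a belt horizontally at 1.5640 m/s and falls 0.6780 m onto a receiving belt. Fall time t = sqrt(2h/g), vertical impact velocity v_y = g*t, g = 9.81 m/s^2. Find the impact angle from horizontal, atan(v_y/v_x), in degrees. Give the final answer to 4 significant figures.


t = sqrt(2*0.6780/9.81) = 0.371788 s
v_y = 9.81 * 0.371788 = 3.64724 m/s
angle = atan(3.64724 / 1.5640) = 66.79 deg


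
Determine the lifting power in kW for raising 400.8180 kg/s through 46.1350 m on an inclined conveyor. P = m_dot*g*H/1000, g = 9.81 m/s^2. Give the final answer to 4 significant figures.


P = 400.8180 * 9.81 * 46.1350 / 1000
P = 181.4 kW


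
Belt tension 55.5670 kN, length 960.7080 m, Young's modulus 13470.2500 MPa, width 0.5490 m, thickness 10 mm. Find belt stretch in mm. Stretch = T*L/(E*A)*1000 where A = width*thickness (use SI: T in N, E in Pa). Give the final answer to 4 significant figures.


A = 0.5490 * 0.01 = 0.00549 m^2
Stretch = 55.5670*1000 * 960.7080 / (13470.2500e6 * 0.00549) * 1000
Stretch = 721.9 mm


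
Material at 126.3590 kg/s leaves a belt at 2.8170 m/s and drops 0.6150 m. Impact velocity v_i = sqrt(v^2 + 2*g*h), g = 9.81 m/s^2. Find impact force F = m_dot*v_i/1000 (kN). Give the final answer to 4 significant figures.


v_i = sqrt(2.8170^2 + 2*9.81*0.6150) = 4.47234 m/s
F = 126.3590 * 4.47234 / 1000
F = 0.5651 kN


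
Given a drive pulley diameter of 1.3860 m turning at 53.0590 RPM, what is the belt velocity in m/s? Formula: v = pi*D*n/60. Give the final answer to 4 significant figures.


v = pi * 1.3860 * 53.0590 / 60
v = 3.851 m/s


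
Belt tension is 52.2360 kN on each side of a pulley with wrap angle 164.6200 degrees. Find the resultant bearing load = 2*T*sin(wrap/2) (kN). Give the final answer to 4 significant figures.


F = 2 * 52.2360 * sin(164.6200/2 deg)
F = 103.5 kN


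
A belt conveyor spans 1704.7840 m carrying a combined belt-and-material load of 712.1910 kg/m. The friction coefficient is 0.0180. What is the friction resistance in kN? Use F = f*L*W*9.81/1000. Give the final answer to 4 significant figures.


F = 0.0180 * 1704.7840 * 712.1910 * 9.81 / 1000
F = 214.4 kN


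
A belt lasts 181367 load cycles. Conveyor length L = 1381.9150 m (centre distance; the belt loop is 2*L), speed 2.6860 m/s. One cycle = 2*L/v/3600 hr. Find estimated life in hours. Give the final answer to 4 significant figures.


cycle_time = 2 * 1381.9150 / 2.6860 / 3600 = 0.285827 hr
life = 181367 * 0.285827 = 51840 hours


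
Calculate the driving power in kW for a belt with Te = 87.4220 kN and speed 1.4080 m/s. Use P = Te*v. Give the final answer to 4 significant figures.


P = Te * v = 87.4220 * 1.4080
P = 123.1 kW


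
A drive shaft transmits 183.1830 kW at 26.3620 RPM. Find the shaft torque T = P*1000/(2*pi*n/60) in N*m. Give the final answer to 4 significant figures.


omega = 2*pi*26.3620/60 = 2.76062 rad/s
T = 183.1830*1000 / 2.76062
T = 66360 N*m


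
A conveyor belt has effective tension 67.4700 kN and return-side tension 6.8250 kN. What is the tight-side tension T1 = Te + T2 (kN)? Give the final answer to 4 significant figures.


T1 = Te + T2 = 67.4700 + 6.8250
T1 = 74.30 kN


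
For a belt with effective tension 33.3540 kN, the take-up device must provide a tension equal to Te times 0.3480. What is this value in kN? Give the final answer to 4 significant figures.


T_tu = 33.3540 * 0.3480
T_tu = 11.61 kN


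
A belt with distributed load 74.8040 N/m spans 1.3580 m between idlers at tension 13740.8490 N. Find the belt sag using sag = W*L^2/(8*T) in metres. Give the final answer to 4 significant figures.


sag = 74.8040 * 1.3580^2 / (8 * 13740.8490)
sag = 0.001255 m


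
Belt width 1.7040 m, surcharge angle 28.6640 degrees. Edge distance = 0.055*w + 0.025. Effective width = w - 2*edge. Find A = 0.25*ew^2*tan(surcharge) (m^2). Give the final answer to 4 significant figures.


edge = 0.055*1.7040 + 0.025 = 0.11872 m
ew = 1.7040 - 2*0.11872 = 1.46656 m
A = 0.25 * 1.46656^2 * tan(28.6640 deg)
A = 0.2939 m^2


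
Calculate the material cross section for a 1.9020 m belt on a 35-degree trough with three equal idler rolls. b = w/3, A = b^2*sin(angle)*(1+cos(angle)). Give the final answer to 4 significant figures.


b = 1.9020/3 = 0.634 m
A = 0.634^2 * sin(35 deg) * (1 + cos(35 deg))
A = 0.4194 m^2


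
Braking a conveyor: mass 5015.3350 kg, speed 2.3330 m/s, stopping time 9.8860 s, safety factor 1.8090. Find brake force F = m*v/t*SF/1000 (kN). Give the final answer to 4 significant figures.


F = 5015.3350 * 2.3330 / 9.8860 * 1.8090 / 1000
F = 2.141 kN


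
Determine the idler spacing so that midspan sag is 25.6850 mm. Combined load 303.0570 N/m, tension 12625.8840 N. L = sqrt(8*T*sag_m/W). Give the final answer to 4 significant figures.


sag = 25.6850/1000 = 0.025685 m
L = sqrt(8 * 12625.8840 * 0.025685 / 303.0570)
L = 2.926 m


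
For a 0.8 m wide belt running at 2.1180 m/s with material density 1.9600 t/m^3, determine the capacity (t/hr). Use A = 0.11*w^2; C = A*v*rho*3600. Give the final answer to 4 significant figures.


A = 0.11 * 0.8^2 = 0.0704 m^2
C = 0.0704 * 2.1180 * 1.9600 * 3600
C = 1052 t/hr


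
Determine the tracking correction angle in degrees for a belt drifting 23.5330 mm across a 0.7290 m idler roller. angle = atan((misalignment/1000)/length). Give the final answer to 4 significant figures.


misalign_m = 23.5330 / 1000 = 0.023533 m
angle = atan(0.023533 / 0.7290)
angle = 1.849 deg


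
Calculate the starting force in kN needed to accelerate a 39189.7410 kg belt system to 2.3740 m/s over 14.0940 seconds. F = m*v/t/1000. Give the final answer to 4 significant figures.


F = 39189.7410 * 2.3740 / 14.0940 / 1000
F = 6.601 kN


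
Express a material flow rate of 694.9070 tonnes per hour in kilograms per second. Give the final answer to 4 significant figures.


m_dot = 694.9070 * 1000 / 3600
m_dot = 193.0 kg/s


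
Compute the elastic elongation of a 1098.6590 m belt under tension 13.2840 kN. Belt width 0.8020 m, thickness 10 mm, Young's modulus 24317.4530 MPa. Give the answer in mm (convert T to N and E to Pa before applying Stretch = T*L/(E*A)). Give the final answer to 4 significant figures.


A = 0.8020 * 0.01 = 0.00802 m^2
Stretch = 13.2840*1000 * 1098.6590 / (24317.4530e6 * 0.00802) * 1000
Stretch = 74.83 mm


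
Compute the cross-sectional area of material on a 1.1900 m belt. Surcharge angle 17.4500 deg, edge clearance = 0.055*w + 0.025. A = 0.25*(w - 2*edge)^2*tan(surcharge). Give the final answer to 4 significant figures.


edge = 0.055*1.1900 + 0.025 = 0.09045 m
ew = 1.1900 - 2*0.09045 = 1.0091 m
A = 0.25 * 1.0091^2 * tan(17.4500 deg)
A = 0.08002 m^2


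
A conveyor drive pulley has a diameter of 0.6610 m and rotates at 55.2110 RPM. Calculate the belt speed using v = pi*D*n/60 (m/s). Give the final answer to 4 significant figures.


v = pi * 0.6610 * 55.2110 / 60
v = 1.911 m/s


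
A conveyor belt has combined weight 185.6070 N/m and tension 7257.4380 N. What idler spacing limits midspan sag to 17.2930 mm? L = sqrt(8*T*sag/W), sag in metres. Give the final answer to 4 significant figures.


sag = 17.2930/1000 = 0.017293 m
L = sqrt(8 * 7257.4380 * 0.017293 / 185.6070)
L = 2.326 m


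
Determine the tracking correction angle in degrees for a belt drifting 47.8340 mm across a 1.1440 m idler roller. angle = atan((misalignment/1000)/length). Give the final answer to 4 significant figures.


misalign_m = 47.8340 / 1000 = 0.047834 m
angle = atan(0.047834 / 1.1440)
angle = 2.394 deg


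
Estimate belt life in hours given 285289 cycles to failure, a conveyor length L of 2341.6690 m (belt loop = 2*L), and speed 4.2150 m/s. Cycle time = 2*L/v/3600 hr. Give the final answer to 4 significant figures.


cycle_time = 2 * 2341.6690 / 4.2150 / 3600 = 0.308642 hr
life = 285289 * 0.308642 = 88050 hours


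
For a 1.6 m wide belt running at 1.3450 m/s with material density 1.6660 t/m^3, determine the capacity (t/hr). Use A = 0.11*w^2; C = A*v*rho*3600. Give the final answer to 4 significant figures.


A = 0.11 * 1.6^2 = 0.2816 m^2
C = 0.2816 * 1.3450 * 1.6660 * 3600
C = 2272 t/hr


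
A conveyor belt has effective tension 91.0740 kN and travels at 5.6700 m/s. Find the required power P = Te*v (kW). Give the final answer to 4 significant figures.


P = Te * v = 91.0740 * 5.6700
P = 516.4 kW


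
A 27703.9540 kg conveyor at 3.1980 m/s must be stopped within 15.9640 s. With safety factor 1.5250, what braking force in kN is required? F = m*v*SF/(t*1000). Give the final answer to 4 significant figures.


F = 27703.9540 * 3.1980 / 15.9640 * 1.5250 / 1000
F = 8.463 kN


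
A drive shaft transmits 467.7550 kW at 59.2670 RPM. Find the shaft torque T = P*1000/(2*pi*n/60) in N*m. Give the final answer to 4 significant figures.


omega = 2*pi*59.2670/60 = 6.20643 rad/s
T = 467.7550*1000 / 6.20643
T = 75370 N*m


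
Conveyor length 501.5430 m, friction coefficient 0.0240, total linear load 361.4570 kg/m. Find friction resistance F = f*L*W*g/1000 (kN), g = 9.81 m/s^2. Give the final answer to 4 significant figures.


F = 0.0240 * 501.5430 * 361.4570 * 9.81 / 1000
F = 42.68 kN


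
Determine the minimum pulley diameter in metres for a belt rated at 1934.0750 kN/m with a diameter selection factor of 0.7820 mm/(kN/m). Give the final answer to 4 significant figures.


D = 1934.0750 * 0.7820 / 1000
D = 1.512 m


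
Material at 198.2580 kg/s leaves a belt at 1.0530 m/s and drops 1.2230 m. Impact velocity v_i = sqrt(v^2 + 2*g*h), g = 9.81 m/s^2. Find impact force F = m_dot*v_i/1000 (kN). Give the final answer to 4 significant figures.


v_i = sqrt(1.0530^2 + 2*9.81*1.2230) = 5.0104 m/s
F = 198.2580 * 5.0104 / 1000
F = 0.9934 kN


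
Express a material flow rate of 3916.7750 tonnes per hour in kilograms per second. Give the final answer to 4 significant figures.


m_dot = 3916.7750 * 1000 / 3600
m_dot = 1088 kg/s


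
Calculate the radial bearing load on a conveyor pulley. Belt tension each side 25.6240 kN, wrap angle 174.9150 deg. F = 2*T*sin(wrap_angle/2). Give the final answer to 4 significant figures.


F = 2 * 25.6240 * sin(174.9150/2 deg)
F = 51.20 kN


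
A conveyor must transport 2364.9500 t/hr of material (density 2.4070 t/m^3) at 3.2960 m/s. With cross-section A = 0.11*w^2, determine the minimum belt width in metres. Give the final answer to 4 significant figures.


A_req = 2364.9500 / (3.2960 * 2.4070 * 3600) = 0.0828049 m^2
w = sqrt(0.0828049 / 0.11)
w = 0.8676 m


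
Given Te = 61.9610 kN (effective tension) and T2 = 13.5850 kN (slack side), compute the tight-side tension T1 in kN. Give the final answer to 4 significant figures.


T1 = Te + T2 = 61.9610 + 13.5850
T1 = 75.55 kN


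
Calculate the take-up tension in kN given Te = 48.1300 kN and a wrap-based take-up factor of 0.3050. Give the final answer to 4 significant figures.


T_tu = 48.1300 * 0.3050
T_tu = 14.68 kN


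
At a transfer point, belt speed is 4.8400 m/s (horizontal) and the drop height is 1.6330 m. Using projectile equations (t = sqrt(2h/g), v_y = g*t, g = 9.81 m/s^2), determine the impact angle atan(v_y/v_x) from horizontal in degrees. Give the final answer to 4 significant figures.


t = sqrt(2*1.6330/9.81) = 0.576997 s
v_y = 9.81 * 0.576997 = 5.66034 m/s
angle = atan(5.66034 / 4.8400) = 49.47 deg


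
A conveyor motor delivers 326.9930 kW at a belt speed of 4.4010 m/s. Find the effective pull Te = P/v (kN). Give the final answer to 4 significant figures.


Te = P / v = 326.9930 / 4.4010
Te = 74.30 kN


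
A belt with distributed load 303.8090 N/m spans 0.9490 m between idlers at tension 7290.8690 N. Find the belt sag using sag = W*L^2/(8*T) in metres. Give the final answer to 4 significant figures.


sag = 303.8090 * 0.9490^2 / (8 * 7290.8690)
sag = 0.004691 m


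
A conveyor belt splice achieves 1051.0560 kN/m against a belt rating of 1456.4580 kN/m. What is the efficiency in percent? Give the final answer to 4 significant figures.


Eff = 1051.0560 / 1456.4580 * 100
Eff = 72.17 %


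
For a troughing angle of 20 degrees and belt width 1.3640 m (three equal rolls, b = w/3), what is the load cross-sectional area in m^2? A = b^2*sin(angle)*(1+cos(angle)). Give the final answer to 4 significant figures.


b = 1.3640/3 = 0.454667 m
A = 0.454667^2 * sin(20 deg) * (1 + cos(20 deg))
A = 0.1371 m^2


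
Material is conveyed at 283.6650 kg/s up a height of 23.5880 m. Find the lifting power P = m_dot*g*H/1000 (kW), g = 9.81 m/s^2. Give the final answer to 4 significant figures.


P = 283.6650 * 9.81 * 23.5880 / 1000
P = 65.64 kW


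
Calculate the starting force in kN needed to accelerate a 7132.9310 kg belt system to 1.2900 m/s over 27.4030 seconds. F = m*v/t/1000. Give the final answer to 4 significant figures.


F = 7132.9310 * 1.2900 / 27.4030 / 1000
F = 0.3358 kN


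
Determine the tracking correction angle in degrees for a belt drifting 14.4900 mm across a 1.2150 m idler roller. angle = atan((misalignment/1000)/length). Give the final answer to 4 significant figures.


misalign_m = 14.4900 / 1000 = 0.014490 m
angle = atan(0.014490 / 1.2150)
angle = 0.6833 deg


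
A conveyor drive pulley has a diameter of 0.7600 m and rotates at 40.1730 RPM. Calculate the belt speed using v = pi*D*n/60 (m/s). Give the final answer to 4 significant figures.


v = pi * 0.7600 * 40.1730 / 60
v = 1.599 m/s


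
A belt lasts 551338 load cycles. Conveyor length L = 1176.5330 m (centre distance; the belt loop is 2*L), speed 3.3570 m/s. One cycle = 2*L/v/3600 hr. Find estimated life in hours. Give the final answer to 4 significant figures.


cycle_time = 2 * 1176.5330 / 3.3570 / 3600 = 0.194706 hr
life = 551338 * 0.194706 = 107300 hours


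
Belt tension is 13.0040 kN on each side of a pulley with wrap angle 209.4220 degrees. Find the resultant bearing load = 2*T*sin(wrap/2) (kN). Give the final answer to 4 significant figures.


F = 2 * 13.0040 * sin(209.4220/2 deg)
F = 25.16 kN


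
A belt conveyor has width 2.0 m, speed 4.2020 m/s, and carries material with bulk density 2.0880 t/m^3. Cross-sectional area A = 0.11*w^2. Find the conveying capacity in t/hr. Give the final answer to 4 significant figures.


A = 0.11 * 2.0^2 = 0.44 m^2
C = 0.44 * 4.2020 * 2.0880 * 3600
C = 13900 t/hr


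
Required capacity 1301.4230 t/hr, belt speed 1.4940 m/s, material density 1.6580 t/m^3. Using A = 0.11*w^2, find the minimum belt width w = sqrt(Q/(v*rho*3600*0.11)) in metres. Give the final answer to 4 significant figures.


A_req = 1301.4230 / (1.4940 * 1.6580 * 3600) = 0.145942 m^2
w = sqrt(0.145942 / 0.11)
w = 1.152 m


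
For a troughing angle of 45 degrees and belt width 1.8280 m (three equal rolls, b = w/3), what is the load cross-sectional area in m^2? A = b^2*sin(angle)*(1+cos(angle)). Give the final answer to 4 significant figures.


b = 1.8280/3 = 0.609333 m
A = 0.609333^2 * sin(45 deg) * (1 + cos(45 deg))
A = 0.4482 m^2


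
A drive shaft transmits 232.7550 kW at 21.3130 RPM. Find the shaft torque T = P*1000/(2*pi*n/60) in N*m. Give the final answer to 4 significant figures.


omega = 2*pi*21.3130/60 = 2.23189 rad/s
T = 232.7550*1000 / 2.23189
T = 104300 N*m


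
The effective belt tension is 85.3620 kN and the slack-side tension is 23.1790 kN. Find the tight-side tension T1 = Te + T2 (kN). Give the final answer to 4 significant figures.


T1 = Te + T2 = 85.3620 + 23.1790
T1 = 108.5 kN


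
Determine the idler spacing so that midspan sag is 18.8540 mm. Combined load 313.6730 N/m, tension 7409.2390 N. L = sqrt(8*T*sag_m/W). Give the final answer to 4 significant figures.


sag = 18.8540/1000 = 0.018854 m
L = sqrt(8 * 7409.2390 * 0.018854 / 313.6730)
L = 1.888 m


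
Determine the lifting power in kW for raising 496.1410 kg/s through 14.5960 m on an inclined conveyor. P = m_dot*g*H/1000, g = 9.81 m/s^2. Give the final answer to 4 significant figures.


P = 496.1410 * 9.81 * 14.5960 / 1000
P = 71.04 kW


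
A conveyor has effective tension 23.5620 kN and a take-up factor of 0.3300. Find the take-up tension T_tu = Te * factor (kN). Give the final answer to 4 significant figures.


T_tu = 23.5620 * 0.3300
T_tu = 7.775 kN


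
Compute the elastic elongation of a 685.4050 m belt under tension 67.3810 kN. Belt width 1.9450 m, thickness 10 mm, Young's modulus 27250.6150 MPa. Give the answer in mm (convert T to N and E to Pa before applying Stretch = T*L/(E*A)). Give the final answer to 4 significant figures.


A = 1.9450 * 0.01 = 0.01945 m^2
Stretch = 67.3810*1000 * 685.4050 / (27250.6150e6 * 0.01945) * 1000
Stretch = 87.13 mm


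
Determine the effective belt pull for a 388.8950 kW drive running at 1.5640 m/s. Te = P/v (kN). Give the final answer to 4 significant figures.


Te = P / v = 388.8950 / 1.5640
Te = 248.7 kN


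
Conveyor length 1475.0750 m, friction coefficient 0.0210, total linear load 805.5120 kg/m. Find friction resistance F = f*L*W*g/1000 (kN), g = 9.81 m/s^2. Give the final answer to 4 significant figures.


F = 0.0210 * 1475.0750 * 805.5120 * 9.81 / 1000
F = 244.8 kN


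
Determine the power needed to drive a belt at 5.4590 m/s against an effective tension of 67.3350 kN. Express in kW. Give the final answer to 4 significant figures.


P = Te * v = 67.3350 * 5.4590
P = 367.6 kW


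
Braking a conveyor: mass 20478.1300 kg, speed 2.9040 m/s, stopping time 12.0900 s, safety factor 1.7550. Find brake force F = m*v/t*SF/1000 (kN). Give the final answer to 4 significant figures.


F = 20478.1300 * 2.9040 / 12.0900 * 1.7550 / 1000
F = 8.633 kN


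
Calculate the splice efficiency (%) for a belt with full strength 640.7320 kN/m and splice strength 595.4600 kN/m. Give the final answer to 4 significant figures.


Eff = 595.4600 / 640.7320 * 100
Eff = 92.93 %


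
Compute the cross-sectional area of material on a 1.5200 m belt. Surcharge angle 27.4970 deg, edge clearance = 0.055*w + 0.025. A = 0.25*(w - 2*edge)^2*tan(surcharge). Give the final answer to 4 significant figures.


edge = 0.055*1.5200 + 0.025 = 0.1086 m
ew = 1.5200 - 2*0.1086 = 1.3028 m
A = 0.25 * 1.3028^2 * tan(27.4970 deg)
A = 0.2209 m^2


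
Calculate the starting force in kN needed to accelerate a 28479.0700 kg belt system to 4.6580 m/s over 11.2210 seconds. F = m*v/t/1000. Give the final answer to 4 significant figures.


F = 28479.0700 * 4.6580 / 11.2210 / 1000
F = 11.82 kN


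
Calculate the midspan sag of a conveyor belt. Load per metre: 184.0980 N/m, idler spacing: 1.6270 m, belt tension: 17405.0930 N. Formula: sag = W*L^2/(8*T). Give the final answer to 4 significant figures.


sag = 184.0980 * 1.6270^2 / (8 * 17405.0930)
sag = 0.003500 m


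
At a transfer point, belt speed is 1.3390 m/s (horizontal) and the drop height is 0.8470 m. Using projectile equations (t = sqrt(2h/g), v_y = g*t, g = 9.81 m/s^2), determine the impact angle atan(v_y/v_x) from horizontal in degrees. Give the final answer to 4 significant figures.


t = sqrt(2*0.8470/9.81) = 0.415549 s
v_y = 9.81 * 0.415549 = 4.07654 m/s
angle = atan(4.07654 / 1.3390) = 71.82 deg


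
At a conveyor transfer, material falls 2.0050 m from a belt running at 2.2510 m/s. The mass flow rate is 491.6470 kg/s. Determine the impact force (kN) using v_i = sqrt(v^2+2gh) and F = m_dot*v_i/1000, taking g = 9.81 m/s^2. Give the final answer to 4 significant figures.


v_i = sqrt(2.2510^2 + 2*9.81*2.0050) = 6.66372 m/s
F = 491.6470 * 6.66372 / 1000
F = 3.276 kN


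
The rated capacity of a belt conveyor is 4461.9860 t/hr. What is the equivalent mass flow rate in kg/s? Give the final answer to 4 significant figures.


m_dot = 4461.9860 * 1000 / 3600
m_dot = 1239 kg/s


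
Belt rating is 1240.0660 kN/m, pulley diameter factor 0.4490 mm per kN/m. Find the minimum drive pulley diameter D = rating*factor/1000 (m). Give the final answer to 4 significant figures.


D = 1240.0660 * 0.4490 / 1000
D = 0.5568 m


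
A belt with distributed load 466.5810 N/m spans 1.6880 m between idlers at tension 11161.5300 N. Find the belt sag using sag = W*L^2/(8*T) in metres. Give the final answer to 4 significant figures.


sag = 466.5810 * 1.6880^2 / (8 * 11161.5300)
sag = 0.01489 m


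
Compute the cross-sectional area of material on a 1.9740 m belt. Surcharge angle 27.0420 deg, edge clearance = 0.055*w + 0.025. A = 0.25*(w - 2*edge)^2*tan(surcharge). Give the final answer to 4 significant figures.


edge = 0.055*1.9740 + 0.025 = 0.13357 m
ew = 1.9740 - 2*0.13357 = 1.70686 m
A = 0.25 * 1.70686^2 * tan(27.0420 deg)
A = 0.3718 m^2


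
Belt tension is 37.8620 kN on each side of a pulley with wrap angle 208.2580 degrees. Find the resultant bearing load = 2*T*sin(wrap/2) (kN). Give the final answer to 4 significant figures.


F = 2 * 37.8620 * sin(208.2580/2 deg)
F = 73.43 kN


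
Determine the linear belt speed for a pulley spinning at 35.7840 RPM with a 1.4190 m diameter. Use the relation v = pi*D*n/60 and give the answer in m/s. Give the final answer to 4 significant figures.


v = pi * 1.4190 * 35.7840 / 60
v = 2.659 m/s


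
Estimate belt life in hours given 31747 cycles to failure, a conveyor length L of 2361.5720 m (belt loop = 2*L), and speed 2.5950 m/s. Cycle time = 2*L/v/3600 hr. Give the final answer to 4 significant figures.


cycle_time = 2 * 2361.5720 / 2.5950 / 3600 = 0.505582 hr
life = 31747 * 0.505582 = 16050 hours


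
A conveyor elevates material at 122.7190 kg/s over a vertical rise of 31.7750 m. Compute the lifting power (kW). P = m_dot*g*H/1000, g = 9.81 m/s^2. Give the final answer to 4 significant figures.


P = 122.7190 * 9.81 * 31.7750 / 1000
P = 38.25 kW


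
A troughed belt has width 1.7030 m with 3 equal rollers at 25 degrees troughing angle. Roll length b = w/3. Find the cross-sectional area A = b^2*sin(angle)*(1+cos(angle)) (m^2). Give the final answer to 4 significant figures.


b = 1.7030/3 = 0.567667 m
A = 0.567667^2 * sin(25 deg) * (1 + cos(25 deg))
A = 0.2596 m^2


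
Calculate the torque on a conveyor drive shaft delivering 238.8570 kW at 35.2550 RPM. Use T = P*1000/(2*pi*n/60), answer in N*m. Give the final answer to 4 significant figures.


omega = 2*pi*35.2550/60 = 3.69189 rad/s
T = 238.8570*1000 / 3.69189
T = 64700 N*m


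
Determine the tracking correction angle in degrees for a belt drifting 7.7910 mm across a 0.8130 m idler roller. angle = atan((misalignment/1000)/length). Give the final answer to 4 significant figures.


misalign_m = 7.7910 / 1000 = 0.007791 m
angle = atan(0.007791 / 0.8130)
angle = 0.5491 deg


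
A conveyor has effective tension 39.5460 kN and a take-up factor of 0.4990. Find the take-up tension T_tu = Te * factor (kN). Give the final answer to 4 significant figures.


T_tu = 39.5460 * 0.4990
T_tu = 19.73 kN


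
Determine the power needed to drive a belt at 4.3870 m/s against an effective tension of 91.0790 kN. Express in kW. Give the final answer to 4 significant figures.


P = Te * v = 91.0790 * 4.3870
P = 399.6 kW


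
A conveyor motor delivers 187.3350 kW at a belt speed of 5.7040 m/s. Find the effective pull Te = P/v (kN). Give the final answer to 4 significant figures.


Te = P / v = 187.3350 / 5.7040
Te = 32.84 kN


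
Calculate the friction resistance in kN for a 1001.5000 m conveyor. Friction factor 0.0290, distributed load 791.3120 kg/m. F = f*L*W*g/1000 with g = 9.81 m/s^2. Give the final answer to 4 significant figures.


F = 0.0290 * 1001.5000 * 791.3120 * 9.81 / 1000
F = 225.5 kN


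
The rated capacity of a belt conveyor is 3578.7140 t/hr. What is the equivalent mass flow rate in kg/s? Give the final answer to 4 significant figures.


m_dot = 3578.7140 * 1000 / 3600
m_dot = 994.1 kg/s


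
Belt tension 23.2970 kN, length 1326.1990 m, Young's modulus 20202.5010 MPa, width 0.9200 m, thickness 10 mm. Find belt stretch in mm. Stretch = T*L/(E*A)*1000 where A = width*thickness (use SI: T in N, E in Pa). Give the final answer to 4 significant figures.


A = 0.9200 * 0.01 = 0.00920 m^2
Stretch = 23.2970*1000 * 1326.1990 / (20202.5010e6 * 0.00920) * 1000
Stretch = 166.2 mm


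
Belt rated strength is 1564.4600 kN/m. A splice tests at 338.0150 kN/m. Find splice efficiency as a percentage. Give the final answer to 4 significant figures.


Eff = 338.0150 / 1564.4600 * 100
Eff = 21.61 %


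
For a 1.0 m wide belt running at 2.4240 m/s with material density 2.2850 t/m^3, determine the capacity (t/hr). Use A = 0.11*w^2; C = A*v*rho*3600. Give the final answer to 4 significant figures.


A = 0.11 * 1.0^2 = 0.11 m^2
C = 0.11 * 2.4240 * 2.2850 * 3600
C = 2193 t/hr


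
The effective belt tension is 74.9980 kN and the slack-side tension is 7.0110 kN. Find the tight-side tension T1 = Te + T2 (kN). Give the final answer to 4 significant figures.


T1 = Te + T2 = 74.9980 + 7.0110
T1 = 82.01 kN


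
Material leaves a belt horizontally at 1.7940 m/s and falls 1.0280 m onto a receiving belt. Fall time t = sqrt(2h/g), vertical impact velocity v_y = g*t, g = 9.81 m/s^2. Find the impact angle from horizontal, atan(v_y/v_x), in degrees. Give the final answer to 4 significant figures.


t = sqrt(2*1.0280/9.81) = 0.457801 s
v_y = 9.81 * 0.457801 = 4.49103 m/s
angle = atan(4.49103 / 1.7940) = 68.23 deg


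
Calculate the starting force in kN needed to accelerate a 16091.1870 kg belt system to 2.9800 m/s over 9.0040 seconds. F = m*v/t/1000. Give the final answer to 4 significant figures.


F = 16091.1870 * 2.9800 / 9.0040 / 1000
F = 5.326 kN


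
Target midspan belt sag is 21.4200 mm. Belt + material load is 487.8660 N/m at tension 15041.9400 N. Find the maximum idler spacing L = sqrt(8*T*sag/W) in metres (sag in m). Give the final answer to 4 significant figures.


sag = 21.4200/1000 = 0.021420 m
L = sqrt(8 * 15041.9400 * 0.021420 / 487.8660)
L = 2.299 m


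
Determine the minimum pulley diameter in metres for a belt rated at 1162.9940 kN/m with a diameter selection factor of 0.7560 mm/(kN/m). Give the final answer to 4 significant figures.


D = 1162.9940 * 0.7560 / 1000
D = 0.8792 m


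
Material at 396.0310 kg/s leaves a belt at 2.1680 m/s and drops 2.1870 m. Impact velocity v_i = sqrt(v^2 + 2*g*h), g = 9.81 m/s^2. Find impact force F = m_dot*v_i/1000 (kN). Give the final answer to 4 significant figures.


v_i = sqrt(2.1680^2 + 2*9.81*2.1870) = 6.89994 m/s
F = 396.0310 * 6.89994 / 1000
F = 2.733 kN
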